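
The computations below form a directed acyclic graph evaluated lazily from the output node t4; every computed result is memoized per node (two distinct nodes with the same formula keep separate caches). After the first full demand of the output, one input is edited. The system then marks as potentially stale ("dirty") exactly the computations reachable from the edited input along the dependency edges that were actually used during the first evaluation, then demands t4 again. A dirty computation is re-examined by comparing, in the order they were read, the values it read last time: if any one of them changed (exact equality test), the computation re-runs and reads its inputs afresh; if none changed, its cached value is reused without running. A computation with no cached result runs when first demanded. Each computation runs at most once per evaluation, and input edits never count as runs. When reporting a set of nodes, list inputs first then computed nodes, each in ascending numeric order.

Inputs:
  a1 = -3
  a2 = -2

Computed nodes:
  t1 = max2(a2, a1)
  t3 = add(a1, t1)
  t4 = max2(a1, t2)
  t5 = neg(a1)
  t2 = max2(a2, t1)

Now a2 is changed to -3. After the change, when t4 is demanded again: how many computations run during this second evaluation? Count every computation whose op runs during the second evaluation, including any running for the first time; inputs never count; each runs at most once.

3 computations run: t1, t2, t4.

First demand of the output computes:
  t1 = max2(-2, -3) = -2
  t2 = max2(-2, -2) = -2
  t4 = max2(-3, -2) = -2

After the edit, cleaning proceeds:
  t1: a read changed (a2 -2->-3) — executes, giving -3.
  t2: a read changed (a2 -2->-3; t1 -2->-3) — executes, giving -3.
  t4: a read changed (t2 -2->-3) — executes, giving -3.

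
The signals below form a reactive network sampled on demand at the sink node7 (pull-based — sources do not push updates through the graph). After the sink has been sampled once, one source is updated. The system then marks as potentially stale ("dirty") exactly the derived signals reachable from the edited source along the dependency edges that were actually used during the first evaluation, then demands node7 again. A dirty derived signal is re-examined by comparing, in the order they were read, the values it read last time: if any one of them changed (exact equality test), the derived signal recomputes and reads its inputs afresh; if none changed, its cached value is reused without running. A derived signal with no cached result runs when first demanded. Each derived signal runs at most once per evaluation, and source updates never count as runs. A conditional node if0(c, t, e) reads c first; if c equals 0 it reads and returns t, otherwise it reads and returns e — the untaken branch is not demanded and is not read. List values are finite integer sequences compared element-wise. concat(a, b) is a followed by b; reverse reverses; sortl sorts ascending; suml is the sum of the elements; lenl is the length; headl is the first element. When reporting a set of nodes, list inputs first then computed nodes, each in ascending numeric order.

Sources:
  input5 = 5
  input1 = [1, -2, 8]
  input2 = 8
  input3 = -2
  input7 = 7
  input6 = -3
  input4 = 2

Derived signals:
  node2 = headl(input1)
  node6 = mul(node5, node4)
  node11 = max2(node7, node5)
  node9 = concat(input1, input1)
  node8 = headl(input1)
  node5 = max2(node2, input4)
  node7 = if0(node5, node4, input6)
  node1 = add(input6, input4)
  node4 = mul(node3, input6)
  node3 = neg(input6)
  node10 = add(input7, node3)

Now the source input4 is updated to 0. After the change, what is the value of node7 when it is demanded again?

Initial pass — values computed on the first demand:
  node2 = headl([1, -2, 8]) = 1
  node5 = max2(1, 2) = 2
  node7 = if0(node5=2 -> else branch input6) = -3

Second demand — change propagation:
  node5: re-runs because input4 2->0; new result 1.
  node7: re-runs because node5 2->1; new result -3 (unchanged).

node7 now evaluates to -3.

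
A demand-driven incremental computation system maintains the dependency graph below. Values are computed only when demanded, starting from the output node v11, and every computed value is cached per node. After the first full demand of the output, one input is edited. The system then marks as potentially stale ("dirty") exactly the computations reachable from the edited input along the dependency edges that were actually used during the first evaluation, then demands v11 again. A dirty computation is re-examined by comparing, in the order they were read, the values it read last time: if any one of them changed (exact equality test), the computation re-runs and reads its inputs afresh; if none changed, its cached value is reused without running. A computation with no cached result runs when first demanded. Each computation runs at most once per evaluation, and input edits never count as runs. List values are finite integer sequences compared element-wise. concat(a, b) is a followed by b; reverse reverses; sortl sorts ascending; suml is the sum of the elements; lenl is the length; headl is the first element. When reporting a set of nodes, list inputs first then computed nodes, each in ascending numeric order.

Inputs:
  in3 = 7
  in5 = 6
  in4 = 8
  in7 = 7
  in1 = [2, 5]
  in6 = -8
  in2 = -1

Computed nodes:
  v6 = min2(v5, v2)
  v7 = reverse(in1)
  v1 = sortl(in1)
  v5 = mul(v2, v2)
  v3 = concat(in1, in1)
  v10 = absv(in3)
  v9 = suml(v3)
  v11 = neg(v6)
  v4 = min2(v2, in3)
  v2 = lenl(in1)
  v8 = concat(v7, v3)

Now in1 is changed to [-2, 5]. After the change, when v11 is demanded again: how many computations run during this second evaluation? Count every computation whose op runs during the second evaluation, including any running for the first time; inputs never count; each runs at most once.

First evaluation (everything demanded from the output):
  v2 = lenl([2, 5]) = 2
  v5 = mul(2, 2) = 4
  v6 = min2(4, 2) = 2
  v11 = neg(2) = -2

Propagation after the edit:
  v2: runs — in1 [2, 5]->[-2, 5]; result 2 (same value as before).
  v5: checked — values it read are unchanged (v2 unchanged, v2 unchanged); reused cached 4 without running.
  v6: checked — values it read are unchanged (v5 unchanged, v2 unchanged); reused cached 2 without running.
  v11: checked — values it read are unchanged (v6 unchanged); reused cached -2 without running.

Key observation: the change is absorbed at v2 — it re-runs but produces the same value, and the output's value is unchanged.

Computations that run: v2 — 1 in total.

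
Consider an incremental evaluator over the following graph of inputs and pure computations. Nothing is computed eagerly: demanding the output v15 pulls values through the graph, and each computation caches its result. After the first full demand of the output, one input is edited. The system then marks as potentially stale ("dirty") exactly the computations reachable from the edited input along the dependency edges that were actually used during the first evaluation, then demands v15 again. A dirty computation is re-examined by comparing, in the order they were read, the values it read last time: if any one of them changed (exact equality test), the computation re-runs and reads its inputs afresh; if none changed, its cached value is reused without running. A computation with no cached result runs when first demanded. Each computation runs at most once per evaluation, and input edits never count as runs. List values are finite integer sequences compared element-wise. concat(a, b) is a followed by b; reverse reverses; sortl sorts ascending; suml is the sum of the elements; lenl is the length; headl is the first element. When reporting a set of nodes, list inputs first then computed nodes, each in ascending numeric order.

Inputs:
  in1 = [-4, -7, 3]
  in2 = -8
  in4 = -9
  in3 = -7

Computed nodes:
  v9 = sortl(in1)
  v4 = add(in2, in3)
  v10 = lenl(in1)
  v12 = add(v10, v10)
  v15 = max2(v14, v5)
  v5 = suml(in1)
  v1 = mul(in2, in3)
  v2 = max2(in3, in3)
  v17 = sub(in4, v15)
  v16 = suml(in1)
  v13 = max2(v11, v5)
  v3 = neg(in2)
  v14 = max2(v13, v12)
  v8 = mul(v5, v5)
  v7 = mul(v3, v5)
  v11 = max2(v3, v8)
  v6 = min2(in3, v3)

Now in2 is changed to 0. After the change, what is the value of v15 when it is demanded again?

v15 now evaluates to 64.
The important point: v11 recomputes to an identical value, and the output ends up unchanged.

Initial pass — values computed on the first demand:
  v3 = neg(-8) = 8
  v5 = suml([-4, -7, 3]) = -8
  v8 = mul(-8, -8) = 64
  v10 = lenl([-4, -7, 3]) = 3
  v11 = max2(8, 64) = 64
  v12 = add(3, 3) = 6
  v13 = max2(64, -8) = 64
  v14 = max2(64, 6) = 64
  v15 = max2(64, -8) = 64

Second demand — change propagation:
  v3: re-runs because in2 -8->0; new result 0.
  v11: re-runs because v3 8->0; new result 64 (unchanged).
  v13: re-examined; everything it read last time is the same (v11 unchanged, v5 unchanged) — cache 64 kept, no run.
  v14: re-examined; everything it read last time is the same (v13 unchanged, v12 unchanged) — cache 64 kept, no run.
  v15: re-examined; everything it read last time is the same (v14 unchanged, v5 unchanged) — cache 64 kept, no run.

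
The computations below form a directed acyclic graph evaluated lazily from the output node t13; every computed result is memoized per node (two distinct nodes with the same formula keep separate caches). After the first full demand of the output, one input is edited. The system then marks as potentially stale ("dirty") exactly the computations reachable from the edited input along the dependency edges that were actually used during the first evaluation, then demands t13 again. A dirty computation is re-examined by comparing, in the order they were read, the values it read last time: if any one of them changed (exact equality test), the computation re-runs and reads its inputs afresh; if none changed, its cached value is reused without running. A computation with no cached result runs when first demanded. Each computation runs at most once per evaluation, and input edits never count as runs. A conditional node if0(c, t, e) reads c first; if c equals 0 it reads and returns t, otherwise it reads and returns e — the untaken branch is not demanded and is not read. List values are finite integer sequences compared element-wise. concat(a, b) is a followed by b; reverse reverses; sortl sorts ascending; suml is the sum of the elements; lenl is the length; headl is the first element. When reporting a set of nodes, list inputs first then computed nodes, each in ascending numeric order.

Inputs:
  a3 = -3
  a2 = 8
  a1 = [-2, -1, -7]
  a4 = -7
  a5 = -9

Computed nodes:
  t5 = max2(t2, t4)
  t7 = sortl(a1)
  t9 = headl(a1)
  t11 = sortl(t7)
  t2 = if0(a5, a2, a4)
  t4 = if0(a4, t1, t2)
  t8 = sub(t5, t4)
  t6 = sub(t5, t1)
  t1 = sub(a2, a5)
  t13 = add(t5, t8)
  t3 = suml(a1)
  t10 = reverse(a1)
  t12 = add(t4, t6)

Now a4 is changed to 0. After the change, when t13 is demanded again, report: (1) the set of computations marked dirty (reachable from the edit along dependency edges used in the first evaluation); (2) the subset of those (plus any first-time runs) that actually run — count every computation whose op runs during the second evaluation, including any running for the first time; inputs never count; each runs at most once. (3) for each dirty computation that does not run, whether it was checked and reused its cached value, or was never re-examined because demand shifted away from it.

The edit dirties: t2, t4, t5, t8, t13.
6 computations run: t1, t2, t4, t5, t8, t13.
No dirty computation escaped a run.
Note the branch switch — t1 had no cache and runs now for the first time.

First demand of the output computes:
  t2 = if0(a5=-9 -> else branch a4) = -7
  t4 = if0(a4=-7 -> else branch t2) = -7
  t5 = max2(-7, -7) = -7
  t8 = sub(-7, -7) = 0
  t13 = add(-7, 0) = -7

After the edit, cleaning proceeds:
  t1: had never run; runs now, result 17.
  t2: a read changed (a4 -7->0) — executes, giving 0.
  t4: a read changed (a4 -7->0; t2 -7->0) — executes, giving 17.
  t5: a read changed (t2 -7->0; t4 -7->17) — executes, giving 17.
  t8: a read changed (t5 -7->17; t4 -7->17) — executes, giving 0 — identical to its old value.
  t13: a read changed (t5 -7->17) — executes, giving 17.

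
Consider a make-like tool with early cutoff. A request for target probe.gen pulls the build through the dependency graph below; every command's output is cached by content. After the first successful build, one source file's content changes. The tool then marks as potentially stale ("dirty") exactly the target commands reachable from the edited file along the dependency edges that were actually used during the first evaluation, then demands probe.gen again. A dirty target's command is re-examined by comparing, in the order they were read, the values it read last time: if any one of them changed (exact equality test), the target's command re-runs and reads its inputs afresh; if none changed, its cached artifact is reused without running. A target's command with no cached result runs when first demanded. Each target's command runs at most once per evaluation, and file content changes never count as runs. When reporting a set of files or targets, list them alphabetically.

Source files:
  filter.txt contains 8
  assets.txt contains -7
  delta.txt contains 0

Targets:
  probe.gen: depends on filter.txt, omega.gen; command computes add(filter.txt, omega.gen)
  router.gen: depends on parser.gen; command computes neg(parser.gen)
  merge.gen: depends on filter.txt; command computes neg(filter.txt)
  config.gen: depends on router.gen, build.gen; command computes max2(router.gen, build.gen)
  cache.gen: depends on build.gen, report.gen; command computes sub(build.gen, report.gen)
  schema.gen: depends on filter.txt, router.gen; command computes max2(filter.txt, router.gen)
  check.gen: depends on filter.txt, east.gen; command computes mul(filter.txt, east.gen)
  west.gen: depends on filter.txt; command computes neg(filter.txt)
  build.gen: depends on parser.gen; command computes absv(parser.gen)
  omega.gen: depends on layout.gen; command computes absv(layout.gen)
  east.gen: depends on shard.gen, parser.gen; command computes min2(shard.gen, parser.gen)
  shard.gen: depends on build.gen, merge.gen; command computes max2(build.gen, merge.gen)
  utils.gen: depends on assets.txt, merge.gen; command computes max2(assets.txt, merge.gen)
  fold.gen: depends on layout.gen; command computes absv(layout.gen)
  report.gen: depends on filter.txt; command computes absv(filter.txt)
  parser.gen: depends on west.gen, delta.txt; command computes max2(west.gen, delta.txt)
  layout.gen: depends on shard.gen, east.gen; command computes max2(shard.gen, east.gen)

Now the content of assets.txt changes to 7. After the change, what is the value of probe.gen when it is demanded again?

Demanding probe.gen again yields 8.
Note the shortcut — assets.txt feeds only undemanded nodes, so no recomputation happens.

First demand of the output computes:
  merge.gen = neg(8) = -8
  west.gen = neg(8) = -8
  parser.gen = max2(-8, 0) = 0
  build.gen = absv(0) = 0
  shard.gen = max2(0, -8) = 0
  east.gen = min2(0, 0) = 0
  layout.gen = max2(0, 0) = 0
  omega.gen = absv(0) = 0
  probe.gen = add(8, 0) = 8

After the edit, cleaning proceeds:
  assets.txt only reaches undemanded nodes; the second demand re-runs nothing.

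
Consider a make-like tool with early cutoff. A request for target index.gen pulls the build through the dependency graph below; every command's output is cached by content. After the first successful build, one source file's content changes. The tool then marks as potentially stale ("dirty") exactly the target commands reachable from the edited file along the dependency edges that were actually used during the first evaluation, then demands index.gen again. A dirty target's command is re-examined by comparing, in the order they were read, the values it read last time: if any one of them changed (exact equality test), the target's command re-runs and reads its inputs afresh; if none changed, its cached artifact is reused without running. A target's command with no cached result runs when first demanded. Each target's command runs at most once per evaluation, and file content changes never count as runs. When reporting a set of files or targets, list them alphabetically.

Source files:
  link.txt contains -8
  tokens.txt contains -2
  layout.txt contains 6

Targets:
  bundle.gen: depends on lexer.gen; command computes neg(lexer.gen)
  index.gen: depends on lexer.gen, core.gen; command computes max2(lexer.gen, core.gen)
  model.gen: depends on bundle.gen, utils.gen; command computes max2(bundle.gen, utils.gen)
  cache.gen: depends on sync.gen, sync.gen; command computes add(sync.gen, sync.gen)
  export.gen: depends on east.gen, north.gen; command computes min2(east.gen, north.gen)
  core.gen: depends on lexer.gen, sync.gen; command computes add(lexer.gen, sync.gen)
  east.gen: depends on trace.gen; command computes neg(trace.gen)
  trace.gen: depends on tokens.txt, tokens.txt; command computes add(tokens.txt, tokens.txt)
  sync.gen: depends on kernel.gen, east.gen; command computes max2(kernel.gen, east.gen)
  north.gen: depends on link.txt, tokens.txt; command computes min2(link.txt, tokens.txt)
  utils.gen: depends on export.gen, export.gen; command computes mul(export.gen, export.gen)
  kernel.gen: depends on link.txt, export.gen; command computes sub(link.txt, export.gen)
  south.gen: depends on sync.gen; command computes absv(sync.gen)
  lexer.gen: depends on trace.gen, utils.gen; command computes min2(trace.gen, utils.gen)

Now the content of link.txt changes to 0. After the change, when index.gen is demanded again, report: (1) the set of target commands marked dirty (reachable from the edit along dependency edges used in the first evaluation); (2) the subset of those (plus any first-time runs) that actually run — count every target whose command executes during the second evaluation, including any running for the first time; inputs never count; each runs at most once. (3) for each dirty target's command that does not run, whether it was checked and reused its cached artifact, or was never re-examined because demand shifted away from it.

The edit dirties: core.gen, export.gen, index.gen, kernel.gen, lexer.gen, north.gen, sync.gen, utils.gen.
6 target commands run: export.gen, kernel.gen, lexer.gen, north.gen, sync.gen, utils.gen.
Cache hits after checking: core.gen, index.gen.
Note where the cutoff bites: core.gen is checked, finds nothing changed, and keeps its cache.

First demand of the output computes:
  north.gen = min2(-8, -2) = -8
  trace.gen = add(-2, -2) = -4
  east.gen = neg(-4) = 4
  export.gen = min2(4, -8) = -8
  kernel.gen = sub(-8, -8) = 0
  sync.gen = max2(0, 4) = 4
  utils.gen = mul(-8, -8) = 64
  lexer.gen = min2(-4, 64) = -4
  core.gen = add(-4, 4) = 0
  index.gen = max2(-4, 0) = 0

After the edit, cleaning proceeds:
  north.gen: a read changed (link.txt -8->0) — executes, giving -2.
  export.gen: a read changed (north.gen -8->-2) — executes, giving -2.
  kernel.gen: a read changed (link.txt -8->0; export.gen -8->-2) — executes, giving 2.
  sync.gen: a read changed (kernel.gen 0->2) — executes, giving 4 — identical to its old value.
  utils.gen: a read changed (export.gen -8->-2; export.gen -8->-2) — executes, giving 4.
  lexer.gen: a read changed (utils.gen 64->4) — executes, giving -4 — identical to its old value.
  core.gen: dirty, but its reads are unchanged (lexer.gen unchanged, sync.gen unchanged); cached 0 stands.
  index.gen: dirty, but its reads are unchanged (lexer.gen unchanged, core.gen unchanged); cached 0 stands.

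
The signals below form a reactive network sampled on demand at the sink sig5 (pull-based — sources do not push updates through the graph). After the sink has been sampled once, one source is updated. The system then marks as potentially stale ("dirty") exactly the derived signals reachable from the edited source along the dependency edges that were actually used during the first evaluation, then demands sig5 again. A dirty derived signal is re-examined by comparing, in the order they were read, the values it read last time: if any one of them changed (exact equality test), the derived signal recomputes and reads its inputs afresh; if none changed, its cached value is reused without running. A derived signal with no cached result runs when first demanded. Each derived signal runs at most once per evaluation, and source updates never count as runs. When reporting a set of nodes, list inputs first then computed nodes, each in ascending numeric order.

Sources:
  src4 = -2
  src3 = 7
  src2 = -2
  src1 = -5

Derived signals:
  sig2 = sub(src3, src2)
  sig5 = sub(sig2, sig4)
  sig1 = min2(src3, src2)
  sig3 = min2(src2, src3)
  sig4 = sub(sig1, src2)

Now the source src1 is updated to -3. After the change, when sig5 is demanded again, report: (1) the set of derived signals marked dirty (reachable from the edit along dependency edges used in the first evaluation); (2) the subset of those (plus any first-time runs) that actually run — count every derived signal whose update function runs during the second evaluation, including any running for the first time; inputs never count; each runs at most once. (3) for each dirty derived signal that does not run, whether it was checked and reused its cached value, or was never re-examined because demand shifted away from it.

Initial pass — values computed on the first demand:
  sig1 = min2(7, -2) = -2
  sig2 = sub(7, -2) = 9
  sig4 = sub(-2, -2) = 0
  sig5 = sub(9, 0) = 9

Second demand — change propagation:
  no demanded computation ever read src1, so the edit dirties nothing and nothing runs.

The important point: nothing the output needs ever reads src1, so the edit is invisible to it.

Dirty set: none.
Run set: none (0 run).
All dirty derived signals ended up running.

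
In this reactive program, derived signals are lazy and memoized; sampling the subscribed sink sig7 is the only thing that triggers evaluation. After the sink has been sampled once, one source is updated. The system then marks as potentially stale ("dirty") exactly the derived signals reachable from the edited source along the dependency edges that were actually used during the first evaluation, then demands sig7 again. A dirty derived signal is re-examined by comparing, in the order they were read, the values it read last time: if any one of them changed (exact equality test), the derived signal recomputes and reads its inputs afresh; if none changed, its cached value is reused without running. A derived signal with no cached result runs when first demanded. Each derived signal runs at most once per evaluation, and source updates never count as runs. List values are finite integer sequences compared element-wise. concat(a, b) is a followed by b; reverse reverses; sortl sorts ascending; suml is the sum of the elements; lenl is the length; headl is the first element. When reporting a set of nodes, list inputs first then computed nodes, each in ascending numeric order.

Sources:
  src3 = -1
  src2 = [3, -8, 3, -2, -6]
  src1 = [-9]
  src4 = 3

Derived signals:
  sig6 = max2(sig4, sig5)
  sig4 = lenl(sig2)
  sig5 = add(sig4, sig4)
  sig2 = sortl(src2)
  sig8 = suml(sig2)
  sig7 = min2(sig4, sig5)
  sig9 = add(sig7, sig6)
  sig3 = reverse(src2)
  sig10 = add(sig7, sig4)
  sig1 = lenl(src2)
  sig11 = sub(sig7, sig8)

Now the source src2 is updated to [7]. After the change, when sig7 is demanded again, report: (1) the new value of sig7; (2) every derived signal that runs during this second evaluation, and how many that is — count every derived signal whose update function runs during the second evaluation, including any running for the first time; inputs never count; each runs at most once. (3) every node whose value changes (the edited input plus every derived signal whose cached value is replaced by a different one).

First demand of the output computes:
  sig2 = sortl([3, -8, 3, -2, -6]) = [-8, -6, -2, 3, 3]
  sig4 = lenl([-8, -6, -2, 3, 3]) = 5
  sig5 = add(5, 5) = 10
  sig7 = min2(5, 10) = 5

After the edit, cleaning proceeds:
  sig2: a read changed (src2 [3, -8, 3, -2, -6]->[7]) — executes, giving [7].
  sig4: a read changed (sig2 [-8, -6, -2, 3, 3]->[7]) — executes, giving 1.
  sig5: a read changed (sig4 5->1; sig4 5->1) — executes, giving 2.
  sig7: a read changed (sig4 5->1; sig5 10->2) — executes, giving 1.

Demanding sig7 again yields 1.
4 derived signals run: sig2, sig4, sig5, sig7.
The nodes whose values change: src2, sig2, sig4, sig5, sig7.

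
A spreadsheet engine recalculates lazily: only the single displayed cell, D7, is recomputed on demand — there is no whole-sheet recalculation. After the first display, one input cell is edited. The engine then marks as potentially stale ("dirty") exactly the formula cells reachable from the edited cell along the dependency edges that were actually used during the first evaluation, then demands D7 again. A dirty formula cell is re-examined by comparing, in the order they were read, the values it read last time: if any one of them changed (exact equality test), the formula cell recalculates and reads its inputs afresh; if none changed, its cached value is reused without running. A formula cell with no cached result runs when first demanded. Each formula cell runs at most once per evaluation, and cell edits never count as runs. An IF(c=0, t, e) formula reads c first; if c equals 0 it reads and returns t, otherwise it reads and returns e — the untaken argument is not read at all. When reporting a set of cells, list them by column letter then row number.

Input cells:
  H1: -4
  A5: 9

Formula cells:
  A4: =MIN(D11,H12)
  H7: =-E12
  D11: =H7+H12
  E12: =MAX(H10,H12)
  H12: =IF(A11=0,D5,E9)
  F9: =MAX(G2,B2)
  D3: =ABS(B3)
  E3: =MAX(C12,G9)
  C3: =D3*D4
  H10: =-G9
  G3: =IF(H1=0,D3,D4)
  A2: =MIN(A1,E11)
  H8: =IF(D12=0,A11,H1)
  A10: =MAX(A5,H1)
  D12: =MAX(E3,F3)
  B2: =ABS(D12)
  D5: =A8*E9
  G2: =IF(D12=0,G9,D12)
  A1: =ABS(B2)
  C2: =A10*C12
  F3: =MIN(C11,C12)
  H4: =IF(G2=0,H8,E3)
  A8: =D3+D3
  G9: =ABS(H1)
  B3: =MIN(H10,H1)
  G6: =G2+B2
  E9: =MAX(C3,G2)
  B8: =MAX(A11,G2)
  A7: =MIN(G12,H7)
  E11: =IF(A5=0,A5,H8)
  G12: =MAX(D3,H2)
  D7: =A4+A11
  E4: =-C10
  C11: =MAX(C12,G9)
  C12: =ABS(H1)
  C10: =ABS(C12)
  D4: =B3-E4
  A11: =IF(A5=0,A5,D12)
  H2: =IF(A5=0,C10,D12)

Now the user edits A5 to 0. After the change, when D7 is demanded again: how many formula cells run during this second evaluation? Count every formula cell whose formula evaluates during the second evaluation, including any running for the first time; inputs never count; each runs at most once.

First evaluation (everything demanded from the output):
  C12 = ABS(-4) = 4
  C10 = ABS(4) = 4
  E4 = -(4) = -4
  G9 = ABS(-4) = 4
  C11 = MAX(4, 4) = 4
  E3 = MAX(4, 4) = 4
  F3 = MIN(4, 4) = 4
  D12 = MAX(4, 4) = 4
  A11 = IF(A5=0: A5=9 -> else branch D12) = 4
  G2 = IF(D12=0: D12=4 -> else branch D12) = 4
  H10 = -(4) = -4
  B3 = MIN(-4, -4) = -4
  D3 = ABS(-4) = 4
  D4 = -4 - -4 = 0
  C3 = 4 * 0 = 0
  E9 = MAX(0, 4) = 4
  H12 = IF(A11=0: A11=4 -> else branch E9) = 4
  E12 = MAX(-4, 4) = 4
  H7 = -(4) = -4
  D11 = -4 + 4 = 0
  A4 = MIN(0, 4) = 0
  D7 = 0 + 4 = 4

Propagation after the edit:
  A8: demanded for the first time — runs, produces 8.
  A11: runs — A5 9->0; result 0.
  D5: demanded for the first time — runs, produces 32.
  H12: runs — A11 4->0; result 32.
  E12: runs — H12 4->32; result 32.
  H7: runs — E12 4->32; result -32.
  D11: runs — H7 -4->-32; H12 4->32; result 0 (same value as before).
  A4: runs — H12 4->32; result 0 (same value as before).
  D7: runs — A11 4->0; result 0.

Key observation: a condition flipped, so demand reaches new nodes — A8, D5 run for the first time.

Formula cells that run: A4, A8, A11, D5, D7, D11, E12, H7, H12 — 9 in total.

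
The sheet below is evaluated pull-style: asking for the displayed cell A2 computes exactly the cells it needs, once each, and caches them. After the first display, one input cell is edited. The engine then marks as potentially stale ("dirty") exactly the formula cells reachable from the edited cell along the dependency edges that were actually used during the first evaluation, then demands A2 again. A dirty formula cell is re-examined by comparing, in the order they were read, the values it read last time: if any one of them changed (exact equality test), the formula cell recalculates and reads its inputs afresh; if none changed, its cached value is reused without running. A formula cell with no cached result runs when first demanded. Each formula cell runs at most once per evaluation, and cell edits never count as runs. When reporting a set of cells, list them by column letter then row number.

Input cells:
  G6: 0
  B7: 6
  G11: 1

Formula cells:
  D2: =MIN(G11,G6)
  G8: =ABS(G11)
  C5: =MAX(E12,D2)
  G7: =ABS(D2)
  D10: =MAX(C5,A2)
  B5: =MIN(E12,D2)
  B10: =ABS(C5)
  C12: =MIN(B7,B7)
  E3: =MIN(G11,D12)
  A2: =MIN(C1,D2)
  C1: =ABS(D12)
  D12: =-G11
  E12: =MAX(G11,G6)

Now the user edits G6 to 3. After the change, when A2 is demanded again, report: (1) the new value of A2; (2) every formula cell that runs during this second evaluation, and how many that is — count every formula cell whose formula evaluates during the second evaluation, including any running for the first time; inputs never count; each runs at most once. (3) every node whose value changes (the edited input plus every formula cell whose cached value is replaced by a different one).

Demanding A2 again yields 1.
2 formula cells run: A2, D2.
The nodes whose values change: A2, D2, G6.

First demand of the output computes:
  D2 = MIN(1, 0) = 0
  D12 = -(1) = -1
  C1 = ABS(-1) = 1
  A2 = MIN(1, 0) = 0

After the edit, cleaning proceeds:
  D2: a read changed (G6 0->3) — executes, giving 1.
  A2: a read changed (D2 0->1) — executes, giving 1.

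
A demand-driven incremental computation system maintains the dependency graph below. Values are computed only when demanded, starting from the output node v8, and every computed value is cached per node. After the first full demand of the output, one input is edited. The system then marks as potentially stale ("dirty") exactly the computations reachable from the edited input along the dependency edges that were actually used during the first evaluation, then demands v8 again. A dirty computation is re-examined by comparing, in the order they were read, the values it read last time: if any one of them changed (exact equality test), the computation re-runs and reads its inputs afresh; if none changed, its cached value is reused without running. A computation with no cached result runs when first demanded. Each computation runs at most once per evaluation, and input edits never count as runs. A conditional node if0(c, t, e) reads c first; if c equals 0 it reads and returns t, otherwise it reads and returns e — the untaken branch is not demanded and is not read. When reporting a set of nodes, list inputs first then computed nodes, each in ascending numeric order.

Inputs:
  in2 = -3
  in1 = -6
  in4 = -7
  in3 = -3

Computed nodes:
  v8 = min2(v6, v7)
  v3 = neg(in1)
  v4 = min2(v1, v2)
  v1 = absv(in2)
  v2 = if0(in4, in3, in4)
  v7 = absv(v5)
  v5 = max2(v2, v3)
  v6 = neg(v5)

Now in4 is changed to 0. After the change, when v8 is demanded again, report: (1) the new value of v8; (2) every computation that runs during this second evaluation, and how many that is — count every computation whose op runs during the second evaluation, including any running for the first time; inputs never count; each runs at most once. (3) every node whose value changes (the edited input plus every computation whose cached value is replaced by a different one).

New value of v8: -6.
Computations that run: v2, v5 — 2 in total.
Values that change: in4, v2.
Key observation: the change is absorbed at v5 — it re-runs but produces the same value, and the output's value is unchanged.

First evaluation (everything demanded from the output):
  v2 = if0(in4=-7 -> else branch in4) = -7
  v3 = neg(-6) = 6
  v5 = max2(-7, 6) = 6
  v6 = neg(6) = -6
  v7 = absv(6) = 6
  v8 = min2(-6, 6) = -6

Propagation after the edit:
  v2: runs — in4 -7->0; in4 -7->0; result -3.
  v5: runs — v2 -7->-3; result 6 (same value as before).
  v6: checked — values it read are unchanged (v5 unchanged); reused cached -6 without running.
  v7: checked — values it read are unchanged (v5 unchanged); reused cached 6 without running.
  v8: checked — values it read are unchanged (v6 unchanged, v7 unchanged); reused cached -6 without running.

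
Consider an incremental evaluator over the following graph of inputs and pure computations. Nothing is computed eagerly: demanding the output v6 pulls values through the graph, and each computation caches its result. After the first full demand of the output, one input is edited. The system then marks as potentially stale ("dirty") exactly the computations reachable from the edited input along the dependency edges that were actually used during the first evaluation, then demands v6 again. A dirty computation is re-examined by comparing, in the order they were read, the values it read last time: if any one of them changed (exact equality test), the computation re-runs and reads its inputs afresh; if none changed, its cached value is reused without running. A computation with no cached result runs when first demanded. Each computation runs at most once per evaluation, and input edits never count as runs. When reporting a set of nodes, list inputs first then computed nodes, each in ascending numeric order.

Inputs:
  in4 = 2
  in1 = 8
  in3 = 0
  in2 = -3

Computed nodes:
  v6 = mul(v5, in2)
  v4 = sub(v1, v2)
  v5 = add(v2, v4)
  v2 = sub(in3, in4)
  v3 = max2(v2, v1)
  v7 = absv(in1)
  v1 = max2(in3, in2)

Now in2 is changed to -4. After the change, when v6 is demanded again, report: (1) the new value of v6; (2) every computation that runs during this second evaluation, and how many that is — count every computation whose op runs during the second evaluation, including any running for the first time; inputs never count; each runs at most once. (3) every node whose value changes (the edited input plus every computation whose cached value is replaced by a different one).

Initial pass — values computed on the first demand:
  v1 = max2(0, -3) = 0
  v2 = sub(0, 2) = -2
  v4 = sub(0, -2) = 2
  v5 = add(-2, 2) = 0
  v6 = mul(0, -3) = 0

Second demand — change propagation:
  v1: re-runs because in2 -3->-4; new result 0 (unchanged).
  v4: re-examined; everything it read last time is the same (v1 unchanged, v2 unchanged) — cache 2 kept, no run.
  v5: re-examined; everything it read last time is the same (v2 unchanged, v4 unchanged) — cache 0 kept, no run.
  v6: re-runs because in2 -3->-4; new result 0 (unchanged).

The important point: at v4 every value read last time is unchanged, so the dirty flag clears without a run.

v6 now evaluates to 0.
Run set: v1, v6 (2 run).
Changed values: in2.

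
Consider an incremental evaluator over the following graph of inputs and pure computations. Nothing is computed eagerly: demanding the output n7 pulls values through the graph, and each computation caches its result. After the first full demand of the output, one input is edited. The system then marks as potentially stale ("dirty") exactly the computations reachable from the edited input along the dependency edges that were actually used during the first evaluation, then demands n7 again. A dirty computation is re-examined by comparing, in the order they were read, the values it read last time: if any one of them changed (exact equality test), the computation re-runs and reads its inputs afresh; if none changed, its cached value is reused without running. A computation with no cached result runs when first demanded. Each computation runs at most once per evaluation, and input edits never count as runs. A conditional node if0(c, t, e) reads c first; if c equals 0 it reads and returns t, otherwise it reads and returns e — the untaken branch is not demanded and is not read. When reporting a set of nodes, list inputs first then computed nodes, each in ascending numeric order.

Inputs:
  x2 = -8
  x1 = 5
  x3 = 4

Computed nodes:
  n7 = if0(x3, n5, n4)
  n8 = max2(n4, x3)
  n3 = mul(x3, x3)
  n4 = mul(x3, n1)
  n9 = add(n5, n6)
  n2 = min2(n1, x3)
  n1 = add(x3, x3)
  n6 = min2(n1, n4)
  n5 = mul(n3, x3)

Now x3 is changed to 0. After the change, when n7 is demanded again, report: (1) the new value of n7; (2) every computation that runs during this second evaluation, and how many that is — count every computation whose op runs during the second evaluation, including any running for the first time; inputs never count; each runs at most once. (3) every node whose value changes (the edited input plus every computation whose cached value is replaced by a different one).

n7 now evaluates to 0.
Run set: n3, n5, n7 (3 run).
Changed values: x3, n7.
The important point: the flipped condition redirects demand; n1, n4 are left stale, never re-checked.

Initial pass — values computed on the first demand:
  n1 = add(4, 4) = 8
  n4 = mul(4, 8) = 32
  n7 = if0(x3=4 -> else branch n4) = 32

Second demand — change propagation:
  n1: dirty yet unreached — the second evaluation never asks for it.
  n3: newly demanded (no cache) — executes and yields 0.
  n4: dirty yet unreached — the second evaluation never asks for it.
  n5: newly demanded (no cache) — executes and yields 0.
  n7: re-runs because x3 4->0; new result 0.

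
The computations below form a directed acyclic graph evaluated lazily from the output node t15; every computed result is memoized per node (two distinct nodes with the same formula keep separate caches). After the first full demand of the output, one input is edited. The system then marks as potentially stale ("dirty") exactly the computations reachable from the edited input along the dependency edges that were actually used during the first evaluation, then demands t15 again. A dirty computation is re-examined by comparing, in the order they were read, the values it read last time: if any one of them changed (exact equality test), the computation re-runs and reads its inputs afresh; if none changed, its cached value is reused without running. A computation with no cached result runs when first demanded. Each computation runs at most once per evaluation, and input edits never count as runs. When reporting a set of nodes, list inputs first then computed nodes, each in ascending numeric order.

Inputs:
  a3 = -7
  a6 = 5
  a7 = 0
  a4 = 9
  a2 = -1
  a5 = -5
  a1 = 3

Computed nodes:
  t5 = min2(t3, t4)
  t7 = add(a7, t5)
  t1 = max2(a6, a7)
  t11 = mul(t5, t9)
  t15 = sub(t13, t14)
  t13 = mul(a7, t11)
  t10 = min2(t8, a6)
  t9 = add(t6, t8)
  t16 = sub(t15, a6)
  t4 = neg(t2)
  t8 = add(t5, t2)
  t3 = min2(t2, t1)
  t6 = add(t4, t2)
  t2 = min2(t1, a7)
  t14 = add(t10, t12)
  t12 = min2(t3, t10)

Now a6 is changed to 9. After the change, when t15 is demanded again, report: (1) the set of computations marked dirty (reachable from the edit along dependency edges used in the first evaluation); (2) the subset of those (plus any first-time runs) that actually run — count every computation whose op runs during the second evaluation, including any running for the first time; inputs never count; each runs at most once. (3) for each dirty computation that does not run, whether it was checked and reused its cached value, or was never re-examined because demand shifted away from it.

First demand of the output computes:
  t1 = max2(5, 0) = 5
  t2 = min2(5, 0) = 0
  t3 = min2(0, 5) = 0
  t4 = neg(0) = 0
  t5 = min2(0, 0) = 0
  t6 = add(0, 0) = 0
  t8 = add(0, 0) = 0
  t9 = add(0, 0) = 0
  t10 = min2(0, 5) = 0
  t11 = mul(0, 0) = 0
  t12 = min2(0, 0) = 0
  t13 = mul(0, 0) = 0
  t14 = add(0, 0) = 0
  t15 = sub(0, 0) = 0

After the edit, cleaning proceeds:
  t1: a read changed (a6 5->9) — executes, giving 9.
  t2: a read changed (t1 5->9) — executes, giving 0 — identical to its old value.
  t3: a read changed (t1 5->9) — executes, giving 0 — identical to its old value.
  t4: dirty, but its reads are unchanged (t2 unchanged); cached 0 stands.
  t5: dirty, but its reads are unchanged (t3 unchanged, t4 unchanged); cached 0 stands.
  t6: dirty, but its reads are unchanged (t4 unchanged, t2 unchanged); cached 0 stands.
  t8: dirty, but its reads are unchanged (t5 unchanged, t2 unchanged); cached 0 stands.
  t9: dirty, but its reads are unchanged (t6 unchanged, t8 unchanged); cached 0 stands.
  t10: a read changed (a6 5->9) — executes, giving 0 — identical to its old value.
  t11: dirty, but its reads are unchanged (t5 unchanged, t9 unchanged); cached 0 stands.
  t12: dirty, but its reads are unchanged (t3 unchanged, t10 unchanged); cached 0 stands.
  t13: dirty, but its reads are unchanged (a7 unchanged, t11 unchanged); cached 0 stands.
  t14: dirty, but its reads are unchanged (t10 unchanged, t12 unchanged); cached 0 stands.
  t15: dirty, but its reads are unchanged (t13 unchanged, t14 unchanged); cached 0 stands.

Note where the cutoff bites: t4 is checked, finds nothing changed, and keeps its cache.

The edit dirties: t1, t2, t3, t4, t5, t6, t8, t9, t10, t11, t12, t13, t14, t15.
4 computations run: t1, t2, t3, t10.
Cache hits after checking: t4, t5, t6, t8, t9, t11, t12, t13, t14, t15.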